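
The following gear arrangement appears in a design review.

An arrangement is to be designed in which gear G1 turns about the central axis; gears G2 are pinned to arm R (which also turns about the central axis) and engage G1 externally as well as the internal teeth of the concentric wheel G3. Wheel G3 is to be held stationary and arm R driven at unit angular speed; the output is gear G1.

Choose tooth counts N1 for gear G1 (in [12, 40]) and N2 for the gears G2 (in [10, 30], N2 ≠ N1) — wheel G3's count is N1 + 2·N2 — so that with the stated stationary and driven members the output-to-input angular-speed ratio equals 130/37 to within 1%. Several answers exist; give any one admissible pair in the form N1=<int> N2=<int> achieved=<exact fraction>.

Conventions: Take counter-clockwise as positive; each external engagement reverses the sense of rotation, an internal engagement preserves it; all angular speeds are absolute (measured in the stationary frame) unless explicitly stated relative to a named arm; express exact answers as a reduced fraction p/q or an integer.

N1=37 N2=28 achieved=130/37

design class (target 130/37): planetary set
Willis with ω_ring = 0: ω_sun/ω_arm = (N1+N3)/N1; set equal to 130/37  ⇒  N3/N1 = 130/37 − 1 = 93/37
N3 = N1 + 2·N2  ⇒  N2/N1 = (N3/N1 − 1)/2 = (93/37 − 1)/2 = 28/37
smallest multiple with N1 ≥ 12 and N2 ≥ 10: k = 1  ⇒  N1 = 1·37 = 37, N2 = 1·28 = 28 (N1 ≤ 40, N2 ≤ 30, N2 ≠ N1 ✓), N3 = 37 + 2·28 = 93
check: (N1+N3)/N1 with N1 = 37, N3 = 93 gives 130/37; |achieved − target| = 0 ≤ 13/370 ✓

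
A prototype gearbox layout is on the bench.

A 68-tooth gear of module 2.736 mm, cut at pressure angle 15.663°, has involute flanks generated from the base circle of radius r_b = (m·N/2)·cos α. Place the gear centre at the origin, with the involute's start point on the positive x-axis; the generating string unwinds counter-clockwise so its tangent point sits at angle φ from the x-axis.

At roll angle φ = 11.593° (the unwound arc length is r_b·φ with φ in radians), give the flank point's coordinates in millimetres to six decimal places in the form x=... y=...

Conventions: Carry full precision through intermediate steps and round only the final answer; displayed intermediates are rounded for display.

recognized (one wheel, involute flank): single-mesh tooth geometry, m = 2.736, N = 68
pitch radius r_p = m·N/2 = 2.736·68/2 = 93.024000
base radius r_b = r_p·cos α = 93.024000·cos 15.663° = 89.569674
roll angle φ = 11.593° = 0.20233602 rad
x = r_b·(cos φ + φ·sin φ) = 91.384436
y = r_b·(sin φ − φ·cos φ) = 0.246309

x=91.384436 y=0.246309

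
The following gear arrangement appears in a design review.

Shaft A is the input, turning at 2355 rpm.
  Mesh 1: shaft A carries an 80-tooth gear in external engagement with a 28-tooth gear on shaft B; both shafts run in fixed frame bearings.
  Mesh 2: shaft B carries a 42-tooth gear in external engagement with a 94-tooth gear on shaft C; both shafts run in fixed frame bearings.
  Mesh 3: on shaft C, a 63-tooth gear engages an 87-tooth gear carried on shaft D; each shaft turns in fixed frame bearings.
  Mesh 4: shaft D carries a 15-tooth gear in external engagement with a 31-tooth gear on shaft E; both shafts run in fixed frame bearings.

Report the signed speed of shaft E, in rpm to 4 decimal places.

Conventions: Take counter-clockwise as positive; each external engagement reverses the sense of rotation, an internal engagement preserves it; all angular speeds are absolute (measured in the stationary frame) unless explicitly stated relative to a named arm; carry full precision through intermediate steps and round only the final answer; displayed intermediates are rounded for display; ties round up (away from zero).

recognized (5 fixed axles, 4 meshes): fixed-axis compound train
mesh 1 [80T→28T]: ω = 2355.0000×80/28 = 6728.5714 rpm, sense flips to −
mesh 2 [42T→94T]: ω = 6728.5714×42/94 = 3006.3830 rpm, sense flips to +
mesh 3 [63T→87T]: ω = 3006.3830×63/87 = 2177.0360 rpm, sense flips to −
mesh 4 [15T→31T]: ω = 2177.0360×15/31 = 1053.4045 rpm, sense flips to +
signed output speed = +1053.4045 rpm

+1053.4045 rpm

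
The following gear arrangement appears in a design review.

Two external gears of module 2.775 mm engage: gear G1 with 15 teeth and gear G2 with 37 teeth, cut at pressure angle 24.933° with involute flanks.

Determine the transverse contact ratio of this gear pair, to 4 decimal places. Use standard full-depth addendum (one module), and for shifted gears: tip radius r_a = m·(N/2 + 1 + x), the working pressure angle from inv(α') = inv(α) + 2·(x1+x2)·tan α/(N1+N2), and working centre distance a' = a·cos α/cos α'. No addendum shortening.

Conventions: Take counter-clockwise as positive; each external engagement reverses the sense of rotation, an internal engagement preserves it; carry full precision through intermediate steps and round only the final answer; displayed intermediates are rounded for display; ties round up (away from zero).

topology: single-mesh involute geometry — m = 2.775, 15T/37T pair
base radii: r_b1 = 18.872803, r_b2 = 46.552915
tip radii: r_a1 = 23.587500, r_a2 = 54.112500
no profile shift: α' = α, a' = a
action lengths: √(r_a1²−r_b1²) = 14.148761, √(r_a2²−r_b2²) = 27.586025
base pitch p_b = π·m·cos α = 7.905421
CR = (14.148761 + 27.586025 − 72.150000·sin 24.93300°)/7.905421 = 1.431848
contact ratio ≈ 1.4318

1.4318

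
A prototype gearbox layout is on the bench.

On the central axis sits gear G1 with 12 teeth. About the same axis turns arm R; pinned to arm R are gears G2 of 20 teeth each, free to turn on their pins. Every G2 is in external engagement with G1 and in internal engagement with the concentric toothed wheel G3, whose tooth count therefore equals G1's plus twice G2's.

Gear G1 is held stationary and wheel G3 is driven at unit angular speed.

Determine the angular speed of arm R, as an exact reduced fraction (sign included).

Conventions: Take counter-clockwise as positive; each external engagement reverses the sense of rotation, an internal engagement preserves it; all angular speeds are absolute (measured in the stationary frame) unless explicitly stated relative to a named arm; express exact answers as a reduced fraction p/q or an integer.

topology: planetary set — G1 12T / G2 20T / G3 52T, arm = carrier (Willis)
ring teeth: 12 + 2·20 = 52
12(ω_sun−ω_arm) = −52(ω_ring−ω_arm),  ω_sun = 0, ω_ring = 1
12(0−ω_arm) = −52(1−ω_arm)  ⇒  64·ω_arm = 52  ⇒  ω_arm = 13/16
exact speed ratio = 13/16

13/16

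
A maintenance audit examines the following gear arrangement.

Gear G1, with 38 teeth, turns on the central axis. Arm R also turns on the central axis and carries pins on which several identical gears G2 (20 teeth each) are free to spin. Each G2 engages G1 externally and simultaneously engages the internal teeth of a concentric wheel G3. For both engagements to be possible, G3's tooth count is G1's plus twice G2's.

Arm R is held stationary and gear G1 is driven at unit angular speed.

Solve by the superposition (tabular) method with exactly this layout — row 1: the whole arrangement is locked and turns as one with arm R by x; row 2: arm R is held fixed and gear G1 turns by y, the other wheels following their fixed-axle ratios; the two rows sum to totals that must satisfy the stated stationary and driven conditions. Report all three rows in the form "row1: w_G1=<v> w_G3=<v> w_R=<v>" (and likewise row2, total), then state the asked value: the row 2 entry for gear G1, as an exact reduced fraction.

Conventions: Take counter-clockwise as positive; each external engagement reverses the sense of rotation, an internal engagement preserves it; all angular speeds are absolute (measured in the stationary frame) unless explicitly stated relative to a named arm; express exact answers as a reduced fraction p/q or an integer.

topology: planetary set — G1 38T / G2 20T / G3 78T, arm = carrier (Willis)
row 1: whole set turns with the arm by x
row 2 (arm held, sun turns y): ω_ring = −(38/78)·y, ω_arm = 0
boundary: total ω_arm = x = 0 and total ω_sun = x + y = 1  ⇒  y = 1, x = 0
row 2 ring = −(38/78)·1 = -19/39
totals (row 1 + row 2): sun 0 + 1 = 1, ring 0 + (-19/39) = -19/39, arm 0 + 0 = 0
asked cell (row2, sun) = 1

row1: w_G1=0 w_G3=0 w_R=0
row2: w_G1=1 w_G3=-19/39 w_R=0
total: w_G1=1 w_G3=-19/39 w_R=0
asked value: 1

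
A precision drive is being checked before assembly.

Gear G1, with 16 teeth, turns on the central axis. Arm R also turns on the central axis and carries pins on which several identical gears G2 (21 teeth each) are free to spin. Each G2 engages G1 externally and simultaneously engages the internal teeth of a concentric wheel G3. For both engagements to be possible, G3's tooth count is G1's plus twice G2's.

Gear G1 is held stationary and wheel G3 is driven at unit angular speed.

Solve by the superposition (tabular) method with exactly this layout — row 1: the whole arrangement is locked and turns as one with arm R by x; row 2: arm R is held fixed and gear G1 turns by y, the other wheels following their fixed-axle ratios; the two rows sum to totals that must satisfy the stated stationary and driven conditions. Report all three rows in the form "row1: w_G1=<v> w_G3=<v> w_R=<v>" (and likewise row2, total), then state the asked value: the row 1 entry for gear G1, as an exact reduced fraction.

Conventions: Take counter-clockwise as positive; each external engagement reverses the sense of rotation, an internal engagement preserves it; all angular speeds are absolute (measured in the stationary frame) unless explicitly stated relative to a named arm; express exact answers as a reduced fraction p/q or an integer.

planetary set (16T centre, 21T on arm, 58T internal) — Willis relation
row 1: whole set turns with the arm by x
superposition row 2 [arm held]: sun y, ring −(16/58)·y, arm 0
boundary: total ω_sun = x + y = 0 and total ω_ring = x − (16/58)·y = 1  ⇒  y = -29/37, x = 29/37
row 2 ring = −(16/58)·(-29/37) = 8/37
totals (row 1 + row 2): sun 29/37 + (-29/37) = 0, ring 29/37 + 8/37 = 1, arm 29/37 + 0 = 29/37
asked cell (row1, sun) = 29/37

row1: w_G1=29/37 w_G3=29/37 w_R=29/37
row2: w_G1=-29/37 w_G3=8/37 w_R=0
total: w_G1=0 w_G3=1 w_R=29/37
asked value: 29/37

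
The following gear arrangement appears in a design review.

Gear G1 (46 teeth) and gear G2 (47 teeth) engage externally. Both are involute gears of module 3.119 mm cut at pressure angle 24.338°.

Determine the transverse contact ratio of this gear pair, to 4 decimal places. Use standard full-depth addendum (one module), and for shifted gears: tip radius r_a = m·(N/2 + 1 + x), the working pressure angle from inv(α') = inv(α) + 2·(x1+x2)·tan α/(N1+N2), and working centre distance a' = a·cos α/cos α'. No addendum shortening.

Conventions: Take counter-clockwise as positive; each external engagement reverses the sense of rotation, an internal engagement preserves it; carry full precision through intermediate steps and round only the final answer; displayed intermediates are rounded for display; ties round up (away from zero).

1.5520

class = single-mesh tooth geometry [involute pair 46T × 47T, m = 3.119]
base radii: r_b1 = 65.361744, r_b2 = 66.782651
tip radii: r_a1 = 74.856000, r_a2 = 76.415500
no profile shift: α' = α, a' = a
action lengths: √(r_a1²−r_b1²) = 36.486480, √(r_a2²−r_b2²) = 37.140358
base pitch p_b = π·m·cos α = 8.927825
CR = (36.486480 + 37.140358 − 145.033500·sin 24.33800°)/8.927825 = 1.551981
contact ratio ≈ 1.5520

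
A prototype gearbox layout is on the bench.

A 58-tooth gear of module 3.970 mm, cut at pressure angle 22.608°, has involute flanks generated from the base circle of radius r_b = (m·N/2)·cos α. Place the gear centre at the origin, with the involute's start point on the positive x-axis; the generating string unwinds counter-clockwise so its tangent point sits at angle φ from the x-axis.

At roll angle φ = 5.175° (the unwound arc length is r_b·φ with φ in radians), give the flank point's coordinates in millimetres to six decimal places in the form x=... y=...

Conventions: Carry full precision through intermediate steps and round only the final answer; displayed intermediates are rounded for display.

x=106.715650 y=0.026083

single-mesh involute tooth geometry (58T wheel at module 3.970)
pitch radius r_p = m·N/2 = 3.970·58/2 = 115.130000
base radius r_b = r_p·cos α = 115.130000·cos 22.608° = 106.283014
roll angle φ = 5.175° = 0.09032079 rad
x = r_b·(cos φ + φ·sin φ) = 106.715650
y = r_b·(sin φ − φ·cos φ) = 0.026083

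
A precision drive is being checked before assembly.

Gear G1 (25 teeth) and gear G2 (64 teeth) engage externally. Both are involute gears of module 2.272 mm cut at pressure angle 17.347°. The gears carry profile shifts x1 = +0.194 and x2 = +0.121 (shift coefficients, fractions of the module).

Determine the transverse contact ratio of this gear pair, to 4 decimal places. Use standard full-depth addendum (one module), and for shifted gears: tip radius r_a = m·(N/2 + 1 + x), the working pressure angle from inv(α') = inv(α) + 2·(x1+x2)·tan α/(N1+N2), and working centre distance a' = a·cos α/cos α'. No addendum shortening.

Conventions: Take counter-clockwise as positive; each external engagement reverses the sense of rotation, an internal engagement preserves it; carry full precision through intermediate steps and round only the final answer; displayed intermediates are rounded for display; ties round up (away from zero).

single-mesh involute tooth geometry (25T engaging 64T at module 2.272)
base radii: r_b1 = 27.108270, r_b2 = 69.397171
tip radii: r_a1 = 31.112768, r_a2 = 75.250912
inv(α') = inv(17.347°) + 2·(+0.194+0.121)·tan α/(25+64) = 0.01181429  ⇒  α' = 18.55351°
a' = a·cos α / cos α' = 101.1040·cos 17.347°/cos 18.55351° = 101.796099
action lengths: √(r_a1²−r_b1²) = 15.269121, √(r_a2²−r_b2²) = 29.098668
base pitch p_b = π·m·cos α = 6.813051
CR = (15.269121 + 29.098668 − 101.796099·sin 18.55351°)/6.813051 = 1.757989
contact ratio ≈ 1.7580

1.7580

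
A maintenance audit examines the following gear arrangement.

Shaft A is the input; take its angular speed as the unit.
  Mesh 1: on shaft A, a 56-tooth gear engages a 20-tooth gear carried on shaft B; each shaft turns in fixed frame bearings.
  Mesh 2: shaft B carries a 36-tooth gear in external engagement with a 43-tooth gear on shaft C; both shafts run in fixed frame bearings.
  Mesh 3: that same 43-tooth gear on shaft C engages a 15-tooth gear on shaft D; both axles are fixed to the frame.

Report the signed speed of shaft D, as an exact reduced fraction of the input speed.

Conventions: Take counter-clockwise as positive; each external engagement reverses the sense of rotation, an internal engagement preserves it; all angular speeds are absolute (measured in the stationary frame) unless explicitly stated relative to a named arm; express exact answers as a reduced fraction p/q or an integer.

-168/25

3-mesh fixed-axis compound train (all bearings frame-fixed)
mesh 1 [56T→20T]: |ω|/ω_in = 1×56/20 = 14/5, sense flips to −
mesh 2 [36T→43T]: |ω|/ω_in = (14/5)×36/43 = 504/215, sense flips to +
mesh 3 [43T→15T]: |ω|/ω_in = (504/215)×43/15 = 168/25, sense flips to −
signed output speed (× input speed) = -168/25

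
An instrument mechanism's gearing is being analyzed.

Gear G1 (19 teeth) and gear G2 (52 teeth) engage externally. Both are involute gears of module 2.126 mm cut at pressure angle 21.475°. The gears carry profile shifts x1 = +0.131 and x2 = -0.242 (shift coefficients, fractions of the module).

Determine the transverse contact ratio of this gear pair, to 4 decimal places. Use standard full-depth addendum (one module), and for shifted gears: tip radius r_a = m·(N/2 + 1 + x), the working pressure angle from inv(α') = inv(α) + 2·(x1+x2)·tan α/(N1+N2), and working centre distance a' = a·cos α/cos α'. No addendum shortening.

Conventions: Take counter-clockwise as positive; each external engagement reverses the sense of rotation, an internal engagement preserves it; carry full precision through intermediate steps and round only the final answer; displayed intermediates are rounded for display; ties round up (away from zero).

1.5890

single-mesh involute tooth geometry (19T engaging 52T at module 2.126)
base radii: r_b1 = 18.794872, r_b2 = 51.438596
tip radii: r_a1 = 22.601506, r_a2 = 56.887508
inv(α') = inv(21.475°) + 2·(+0.131-0.242)·tan α/(19+52) = 0.01736698  ⇒  α' = 21.00859°
a' = a·cos α / cos α' = 75.4730·cos 21.475°/cos 21.00859° = 75.234556
action lengths: √(r_a1²−r_b1²) = 12.553122, √(r_a2²−r_b2²) = 24.295255
base pitch p_b = π·m·cos α = 6.215351
CR = (12.553122 + 24.295255 − 75.234556·sin 21.00859°)/6.215351 = 1.589001
contact ratio ≈ 1.5890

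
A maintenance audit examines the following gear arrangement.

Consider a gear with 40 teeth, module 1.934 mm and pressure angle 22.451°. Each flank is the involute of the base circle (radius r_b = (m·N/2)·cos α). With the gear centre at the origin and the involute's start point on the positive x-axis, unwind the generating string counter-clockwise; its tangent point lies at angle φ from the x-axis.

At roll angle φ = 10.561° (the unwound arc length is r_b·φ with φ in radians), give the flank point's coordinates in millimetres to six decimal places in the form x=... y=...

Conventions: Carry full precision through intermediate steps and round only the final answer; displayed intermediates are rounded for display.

single-mesh involute tooth geometry (40T wheel at module 1.934)
pitch radius r_p = m·N/2 = 1.934·40/2 = 38.680000
base radius r_b = r_p·cos α = 38.680000·cos 22.451° = 35.748306
roll angle φ = 10.561° = 0.18432422 rad
x = r_b·(cos φ + φ·sin φ) = 36.350440
y = r_b·(sin φ − φ·cos φ) = 0.074371

x=36.350440 y=0.074371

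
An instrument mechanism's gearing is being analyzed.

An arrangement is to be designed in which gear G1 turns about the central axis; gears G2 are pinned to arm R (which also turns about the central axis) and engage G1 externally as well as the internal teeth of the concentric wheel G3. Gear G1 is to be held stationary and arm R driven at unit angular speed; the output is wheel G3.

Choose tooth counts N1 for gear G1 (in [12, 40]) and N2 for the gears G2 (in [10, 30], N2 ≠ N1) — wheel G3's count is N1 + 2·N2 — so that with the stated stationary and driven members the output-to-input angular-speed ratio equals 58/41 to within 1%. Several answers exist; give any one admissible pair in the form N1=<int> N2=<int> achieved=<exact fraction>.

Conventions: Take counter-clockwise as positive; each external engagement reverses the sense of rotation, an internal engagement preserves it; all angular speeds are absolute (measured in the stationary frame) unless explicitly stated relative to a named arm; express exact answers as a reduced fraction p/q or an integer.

N1=17 N2=12 achieved=58/41

design class (target 58/41): planetary set
Willis with ω_sun = 0: ω_ring/ω_arm = (N1+N3)/N3; set equal to 58/41  ⇒  N3/N1 = 1/(58/41 − 1) = 41/17
N3 = N1 + 2·N2  ⇒  N2/N1 = (N3/N1 − 1)/2 = (41/17 − 1)/2 = 12/17
smallest multiple with N1 ≥ 12 and N2 ≥ 10: k = 1  ⇒  N1 = 1·17 = 17, N2 = 1·12 = 12 (N1 ≤ 40, N2 ≤ 30, N2 ≠ N1 ✓), N3 = 17 + 2·12 = 41
check: (N1+N3)/N3 with N1 = 17, N3 = 41 gives 58/41; |achieved − target| = 0 ≤ 29/2050 ✓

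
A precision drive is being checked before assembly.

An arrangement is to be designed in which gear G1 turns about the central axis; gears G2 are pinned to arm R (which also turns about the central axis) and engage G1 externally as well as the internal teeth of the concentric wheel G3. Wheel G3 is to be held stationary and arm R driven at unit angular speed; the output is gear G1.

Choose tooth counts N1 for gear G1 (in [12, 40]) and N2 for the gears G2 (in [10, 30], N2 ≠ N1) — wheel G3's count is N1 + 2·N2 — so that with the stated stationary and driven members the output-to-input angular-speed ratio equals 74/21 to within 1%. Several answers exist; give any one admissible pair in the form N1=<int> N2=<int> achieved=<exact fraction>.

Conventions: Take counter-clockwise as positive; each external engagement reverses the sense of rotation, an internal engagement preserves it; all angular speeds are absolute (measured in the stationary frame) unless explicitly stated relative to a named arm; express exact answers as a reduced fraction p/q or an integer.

N1=21 N2=16 achieved=74/21

planetary set to be sized for 74/21 (Willis relation)
Willis with ω_ring = 0: ω_sun/ω_arm = (N1+N3)/N1; set equal to 74/21  ⇒  N3/N1 = 74/21 − 1 = 53/21
N3 = N1 + 2·N2  ⇒  N2/N1 = (N3/N1 − 1)/2 = (53/21 − 1)/2 = 16/21
smallest multiple with N1 ≥ 12 and N2 ≥ 10: k = 1  ⇒  N1 = 1·21 = 21, N2 = 1·16 = 16 (N1 ≤ 40, N2 ≤ 30, N2 ≠ N1 ✓), N3 = 21 + 2·16 = 53
check: (N1+N3)/N1 with N1 = 21, N3 = 53 gives 74/21; |achieved − target| = 0 ≤ 37/1050 ✓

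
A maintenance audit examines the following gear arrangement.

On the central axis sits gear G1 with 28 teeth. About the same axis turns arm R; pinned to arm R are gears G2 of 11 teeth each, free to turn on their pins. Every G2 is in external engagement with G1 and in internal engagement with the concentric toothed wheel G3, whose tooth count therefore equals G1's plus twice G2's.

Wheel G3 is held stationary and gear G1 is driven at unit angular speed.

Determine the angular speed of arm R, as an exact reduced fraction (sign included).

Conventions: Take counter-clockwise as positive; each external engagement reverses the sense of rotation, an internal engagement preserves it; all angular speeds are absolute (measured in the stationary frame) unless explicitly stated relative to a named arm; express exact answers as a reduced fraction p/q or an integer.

topology: planetary set — G1 28T / G2 11T / G3 50T, arm = carrier (Willis)
ring teeth: 28 + 2·11 = 50
28(ω_sun−ω_arm) = −50(ω_ring−ω_arm),  ω_ring = 0, ω_sun = 1
28(1−ω_arm) = −50(0−ω_arm)  ⇒  78·ω_arm = 28  ⇒  ω_arm = 14/39
exact speed ratio = 14/39

14/39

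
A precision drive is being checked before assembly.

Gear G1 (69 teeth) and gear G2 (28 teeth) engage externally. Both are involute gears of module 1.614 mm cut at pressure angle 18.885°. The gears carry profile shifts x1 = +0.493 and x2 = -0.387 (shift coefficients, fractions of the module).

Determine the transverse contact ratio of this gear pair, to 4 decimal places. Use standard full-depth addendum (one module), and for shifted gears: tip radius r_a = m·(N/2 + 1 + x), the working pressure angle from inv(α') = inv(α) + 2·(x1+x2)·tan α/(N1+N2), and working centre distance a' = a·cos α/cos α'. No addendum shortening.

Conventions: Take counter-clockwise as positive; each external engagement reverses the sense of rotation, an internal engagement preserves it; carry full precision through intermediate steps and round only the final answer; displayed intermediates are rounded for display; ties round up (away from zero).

1.7879

single-mesh involute tooth geometry (69T engaging 28T at module 1.614)
base radii: r_b1 = 52.685591, r_b2 = 21.379660
tip radii: r_a1 = 58.092702, r_a2 = 23.585382
inv(α') = inv(18.885°) + 2·(+0.493-0.387)·tan α/(69+28) = 0.01322628  ⇒  α' = 19.24367°
a' = a·cos α / cos α' = 78.2790·cos 18.885°/cos 19.24367° = 78.448528
action lengths: √(r_a1²−r_b1²) = 24.474282, √(r_a2²−r_b2²) = 9.958934
base pitch p_b = π·m·cos α = 4.797585
CR = (24.474282 + 9.958934 − 78.448528·sin 19.24367°)/4.797585 = 1.787911
contact ratio ≈ 1.7879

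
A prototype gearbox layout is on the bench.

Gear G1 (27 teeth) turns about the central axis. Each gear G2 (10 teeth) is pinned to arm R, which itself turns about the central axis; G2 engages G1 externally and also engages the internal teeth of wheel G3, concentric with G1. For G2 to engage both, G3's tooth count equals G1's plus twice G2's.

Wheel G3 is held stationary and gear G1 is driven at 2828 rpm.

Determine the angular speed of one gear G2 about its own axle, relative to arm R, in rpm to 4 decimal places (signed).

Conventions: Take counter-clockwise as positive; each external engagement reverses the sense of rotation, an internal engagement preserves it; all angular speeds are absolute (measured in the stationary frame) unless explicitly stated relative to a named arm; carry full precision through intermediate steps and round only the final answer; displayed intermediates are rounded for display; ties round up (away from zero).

recognized (axles ride arm R): planetary set, 27/10/47 teeth
normalise by the input: solve with ω_sun = 1, then scale by 2828 rpm
ring teeth: 27 + 2·10 = 47
27(ω_sun−ω_arm) = −47(ω_ring−ω_arm),  ω_ring = 0, ω_sun = 1
27(1−ω_arm) = −47(0−ω_arm)  ⇒  74·ω_arm = 27  ⇒  ω_arm = 27/74
sun–planet mesh: 27·(1−27/74) = −10·(ω_p−ω_arm)  ⇒  ω_p−ω_arm = -1269/740
scale: ω_p−ω_arm = -1269/740 × 2828 rpm = -4849.6378 rpm

-4849.6378 rpm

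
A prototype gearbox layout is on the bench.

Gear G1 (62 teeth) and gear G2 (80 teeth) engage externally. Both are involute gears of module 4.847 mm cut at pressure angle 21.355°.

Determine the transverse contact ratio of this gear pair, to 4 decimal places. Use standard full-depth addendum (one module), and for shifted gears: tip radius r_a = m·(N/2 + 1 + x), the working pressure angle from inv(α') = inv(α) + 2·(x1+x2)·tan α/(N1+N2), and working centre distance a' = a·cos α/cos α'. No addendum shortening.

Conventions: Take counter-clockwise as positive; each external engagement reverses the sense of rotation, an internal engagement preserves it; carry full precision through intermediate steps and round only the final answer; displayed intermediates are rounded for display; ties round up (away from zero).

single-mesh involute tooth geometry (62T engaging 80T at module 4.847)
base radii: r_b1 = 139.940670, r_b2 = 180.568607
tip radii: r_a1 = 155.104000, r_a2 = 198.727000
no profile shift: α' = α, a' = a
action lengths: √(r_a1²−r_b1²) = 66.886917, √(r_a2²−r_b2²) = 82.990354
base pitch p_b = π·m·cos α = 14.181825
CR = (66.886917 + 82.990354 − 344.137000·sin 21.35500°)/14.181825 = 1.731890
contact ratio ≈ 1.7319

1.7319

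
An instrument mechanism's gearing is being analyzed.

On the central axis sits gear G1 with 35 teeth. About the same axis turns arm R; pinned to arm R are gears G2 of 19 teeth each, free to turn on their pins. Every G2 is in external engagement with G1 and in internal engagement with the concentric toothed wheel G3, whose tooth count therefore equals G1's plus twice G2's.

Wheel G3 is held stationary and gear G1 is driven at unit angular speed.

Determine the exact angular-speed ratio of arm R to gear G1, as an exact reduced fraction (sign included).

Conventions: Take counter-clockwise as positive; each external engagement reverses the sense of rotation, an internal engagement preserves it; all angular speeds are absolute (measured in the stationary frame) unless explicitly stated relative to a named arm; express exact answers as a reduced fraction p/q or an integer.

planetary set (35T centre, 19T on arm, 73T internal) — Willis relation
ring teeth: 35 + 2·19 = 73
35(ω_sun−ω_arm) = −73(ω_ring−ω_arm),  ω_ring = 0, ω_sun = 1
35(1−ω_arm) = −73(0−ω_arm)  ⇒  108·ω_arm = 35  ⇒  ω_arm = 35/108
ω_out/ω_in = 35/108

35/108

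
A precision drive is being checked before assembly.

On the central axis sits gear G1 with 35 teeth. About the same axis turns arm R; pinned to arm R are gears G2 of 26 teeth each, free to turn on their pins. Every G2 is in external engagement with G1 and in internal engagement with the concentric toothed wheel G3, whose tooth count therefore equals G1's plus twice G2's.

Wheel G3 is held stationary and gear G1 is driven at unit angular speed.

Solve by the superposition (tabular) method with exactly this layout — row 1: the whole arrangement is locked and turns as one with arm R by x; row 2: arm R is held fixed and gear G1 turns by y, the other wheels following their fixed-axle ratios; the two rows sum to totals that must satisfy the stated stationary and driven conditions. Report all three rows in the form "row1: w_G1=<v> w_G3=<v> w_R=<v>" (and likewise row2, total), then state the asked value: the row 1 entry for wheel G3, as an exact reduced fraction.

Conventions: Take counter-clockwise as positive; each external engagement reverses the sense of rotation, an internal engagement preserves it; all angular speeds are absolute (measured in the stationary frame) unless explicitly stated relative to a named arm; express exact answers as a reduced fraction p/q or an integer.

row1: w_G1=35/122 w_G3=35/122 w_R=35/122
row2: w_G1=87/122 w_G3=-35/122 w_R=0
total: w_G1=1 w_G3=0 w_R=35/122
asked value: 35/122

planetary set (35T centre, 26T on arm, 87T internal) — Willis relation
row 1: whole set turns with the arm by x
superposition row 2 [arm held]: sun y, ring −(35/87)·y, arm 0
boundary: total ω_ring = x − (35/87)·y = 0 and total ω_sun = x + y = 1  ⇒  y = 87/122, x = 35/122
row 2 ring = −(35/87)·87/122 = -35/122
totals (row 1 + row 2): sun 35/122 + 87/122 = 1, ring 35/122 + (-35/122) = 0, arm 35/122 + 0 = 35/122
asked cell (row1, ring) = 35/122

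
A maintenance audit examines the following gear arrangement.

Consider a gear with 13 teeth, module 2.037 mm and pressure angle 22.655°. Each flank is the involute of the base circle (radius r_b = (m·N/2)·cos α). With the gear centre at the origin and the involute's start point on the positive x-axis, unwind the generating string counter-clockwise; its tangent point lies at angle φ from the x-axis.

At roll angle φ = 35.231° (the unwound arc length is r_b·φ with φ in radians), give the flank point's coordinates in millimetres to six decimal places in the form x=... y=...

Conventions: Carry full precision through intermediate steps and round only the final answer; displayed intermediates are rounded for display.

x=14.315037 y=0.911605

recognized (one wheel, involute flank): single-mesh tooth geometry, m = 2.037, N = 13
pitch radius r_p = m·N/2 = 2.037·13/2 = 13.240500
base radius r_b = r_p·cos α = 13.240500·cos 22.655° = 12.218875
roll angle φ = 35.231° = 0.61489695 rad
x = r_b·(cos φ + φ·sin φ) = 14.315037
y = r_b·(sin φ − φ·cos φ) = 0.911605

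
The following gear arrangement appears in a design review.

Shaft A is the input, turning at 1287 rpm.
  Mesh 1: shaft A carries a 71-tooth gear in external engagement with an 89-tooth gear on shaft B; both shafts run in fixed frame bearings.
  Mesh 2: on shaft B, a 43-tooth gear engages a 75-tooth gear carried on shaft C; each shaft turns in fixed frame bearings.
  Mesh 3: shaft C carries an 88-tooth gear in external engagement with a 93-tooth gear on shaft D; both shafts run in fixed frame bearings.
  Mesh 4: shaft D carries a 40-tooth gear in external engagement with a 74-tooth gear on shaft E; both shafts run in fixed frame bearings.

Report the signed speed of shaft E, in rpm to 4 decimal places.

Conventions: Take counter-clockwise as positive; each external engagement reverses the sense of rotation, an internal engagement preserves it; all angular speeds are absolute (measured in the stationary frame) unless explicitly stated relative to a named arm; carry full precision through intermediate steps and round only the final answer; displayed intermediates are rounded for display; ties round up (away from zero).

recognized (5 fixed axles, 4 meshes): fixed-axis compound train
mesh 1 [71T→89T]: ω = 1287.0000×71/89 = 1026.7079 rpm, sense flips to −
mesh 2 [43T→75T]: ω = 1026.7079×43/75 = 588.6458 rpm, sense flips to +
mesh 3 [88T→93T]: ω = 588.6458×88/93 = 556.9982 rpm, sense flips to −
mesh 4 [40T→74T]: ω = 556.9982×40/74 = 301.0801 rpm, sense flips to +
signed output speed = +301.0801 rpm

+301.0801 rpm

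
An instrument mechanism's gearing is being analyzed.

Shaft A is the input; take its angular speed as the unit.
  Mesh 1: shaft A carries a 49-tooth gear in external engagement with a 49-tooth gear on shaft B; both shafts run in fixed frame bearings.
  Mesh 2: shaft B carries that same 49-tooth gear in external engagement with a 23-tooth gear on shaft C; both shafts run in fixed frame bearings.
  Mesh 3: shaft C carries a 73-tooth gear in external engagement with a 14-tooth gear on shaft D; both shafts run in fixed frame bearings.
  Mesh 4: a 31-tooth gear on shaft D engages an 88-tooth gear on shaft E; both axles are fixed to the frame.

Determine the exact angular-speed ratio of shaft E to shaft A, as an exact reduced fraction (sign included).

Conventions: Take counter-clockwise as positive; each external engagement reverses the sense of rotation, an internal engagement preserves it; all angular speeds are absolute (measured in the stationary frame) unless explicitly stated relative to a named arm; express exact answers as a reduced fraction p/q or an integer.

15841/4048

class = fixed-axis compound train [4 meshes; 4 ratios multiply, 4 sense flips]
mesh 1 [49T→49T]: running ratio 1, sense −
mesh 2 [49T→23T]: running ratio 49/23, sense +
mesh 3 [73T→14T]: running ratio 511/46, sense −
mesh 4 [31T→88T]: running ratio 15841/4048, sense +
ω_out/ω_in = 15841/4048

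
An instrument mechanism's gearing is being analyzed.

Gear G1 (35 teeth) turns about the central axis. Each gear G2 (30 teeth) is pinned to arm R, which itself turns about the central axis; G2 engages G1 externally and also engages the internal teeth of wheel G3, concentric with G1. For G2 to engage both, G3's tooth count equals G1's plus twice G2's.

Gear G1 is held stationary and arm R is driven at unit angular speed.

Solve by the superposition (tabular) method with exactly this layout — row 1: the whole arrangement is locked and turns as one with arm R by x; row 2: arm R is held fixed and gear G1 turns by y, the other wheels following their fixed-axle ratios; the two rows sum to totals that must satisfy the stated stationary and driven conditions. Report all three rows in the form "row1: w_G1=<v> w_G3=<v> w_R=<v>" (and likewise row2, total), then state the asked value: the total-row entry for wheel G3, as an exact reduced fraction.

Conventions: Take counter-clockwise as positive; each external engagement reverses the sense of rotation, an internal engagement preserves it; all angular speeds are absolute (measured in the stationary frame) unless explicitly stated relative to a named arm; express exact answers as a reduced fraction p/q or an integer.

topology: planetary set — G1 35T / G2 30T / G3 95T, arm = carrier (Willis)
row 1 — lock + rotate with arm: ω_sun = ω_ring = ω_arm = x
row 2: sun turns y, ring = −(35/95)·y, arm 0
boundary: total ω_sun = x + y = 0 and total ω_arm = x = 1  ⇒  y = -1, x = 1
row 2 ring = −(35/95)·(-1) = 7/19
totals (row 1 + row 2): sun 1 + (-1) = 0, ring 1 + 7/19 = 26/19, arm 1 + 0 = 1
asked cell (total, ring) = 26/19

row1: w_G1=1 w_G3=1 w_R=1
row2: w_G1=-1 w_G3=7/19 w_R=0
total: w_G1=0 w_G3=26/19 w_R=1
asked value: 26/19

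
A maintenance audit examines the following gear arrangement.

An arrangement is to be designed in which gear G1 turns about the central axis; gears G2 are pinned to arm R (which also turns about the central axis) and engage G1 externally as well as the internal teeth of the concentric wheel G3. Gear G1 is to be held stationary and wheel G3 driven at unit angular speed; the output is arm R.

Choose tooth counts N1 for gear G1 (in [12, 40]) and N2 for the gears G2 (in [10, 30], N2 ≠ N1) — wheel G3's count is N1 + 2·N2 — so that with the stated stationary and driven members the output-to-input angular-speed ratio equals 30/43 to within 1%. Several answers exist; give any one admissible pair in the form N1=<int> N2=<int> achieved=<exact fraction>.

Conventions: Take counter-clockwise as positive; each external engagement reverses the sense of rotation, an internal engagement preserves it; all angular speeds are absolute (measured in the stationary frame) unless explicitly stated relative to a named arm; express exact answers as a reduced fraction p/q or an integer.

N1=26 N2=17 achieved=30/43

topology: planetary set — design target 30/43, arm = carrier (Willis)
Willis with ω_sun = 0: ω_arm/ω_ring = N3/(N1+N3); set equal to 30/43  ⇒  N3/N1 = (30/43)/(1 − 30/43) = 30/13
N3 = N1 + 2·N2  ⇒  N2/N1 = (N3/N1 − 1)/2 = (30/13 − 1)/2 = 17/26
smallest multiple with N1 ≥ 12 and N2 ≥ 10: k = 1  ⇒  N1 = 1·26 = 26, N2 = 1·17 = 17 (N1 ≤ 40, N2 ≤ 30, N2 ≠ N1 ✓), N3 = 26 + 2·17 = 60
check: N3/(N1+N3) with N1 = 26, N3 = 60 gives 30/43; |achieved − target| = 0 ≤ 3/430 ✓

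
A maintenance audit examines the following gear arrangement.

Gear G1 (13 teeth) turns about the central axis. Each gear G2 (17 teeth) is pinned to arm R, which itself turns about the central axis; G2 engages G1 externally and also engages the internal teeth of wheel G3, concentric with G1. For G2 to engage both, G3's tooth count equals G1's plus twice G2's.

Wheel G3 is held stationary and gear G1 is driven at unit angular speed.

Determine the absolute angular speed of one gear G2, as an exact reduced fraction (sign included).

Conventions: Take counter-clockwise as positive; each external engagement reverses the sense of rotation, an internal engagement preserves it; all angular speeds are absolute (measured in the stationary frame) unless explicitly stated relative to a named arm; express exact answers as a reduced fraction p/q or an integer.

-13/34

class = planetary set [G3 = 13+2·17 = 47; Willis about the carrier]
ring teeth: 13 + 2·17 = 47
13(ω_sun−ω_arm) = −47(ω_ring−ω_arm),  ω_ring = 0, ω_sun = 1
13(1−ω_arm) = −47(0−ω_arm)  ⇒  60·ω_arm = 13  ⇒  ω_arm = 13/60
sun–planet mesh: 13·(1−13/60) = −17·(ω_p−ω_arm)  ⇒  ω_p−ω_arm = -611/1020
ω_p = 13/60 − 611/1020 = -13/34
exact speed ratio = -13/34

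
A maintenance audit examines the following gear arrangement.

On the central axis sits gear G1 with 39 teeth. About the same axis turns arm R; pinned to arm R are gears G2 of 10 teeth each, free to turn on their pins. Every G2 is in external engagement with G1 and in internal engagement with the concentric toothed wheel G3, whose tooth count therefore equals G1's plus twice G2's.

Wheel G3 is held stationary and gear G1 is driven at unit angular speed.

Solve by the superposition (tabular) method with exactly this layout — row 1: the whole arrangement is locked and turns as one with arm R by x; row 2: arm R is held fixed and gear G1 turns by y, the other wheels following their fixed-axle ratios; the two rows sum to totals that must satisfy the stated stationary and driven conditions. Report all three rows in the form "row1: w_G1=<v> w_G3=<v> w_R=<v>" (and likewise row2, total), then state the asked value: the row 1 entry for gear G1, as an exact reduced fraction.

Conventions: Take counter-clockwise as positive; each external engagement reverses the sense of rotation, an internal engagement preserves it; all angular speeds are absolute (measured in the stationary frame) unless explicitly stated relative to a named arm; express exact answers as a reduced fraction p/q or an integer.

row1: w_G1=39/98 w_G3=39/98 w_R=39/98
row2: w_G1=59/98 w_G3=-39/98 w_R=0
total: w_G1=1 w_G3=0 w_R=39/98
asked value: 39/98

class = planetary set [G3 = 39+2·10 = 59; Willis about the carrier]
row 1 (train locked, turned with arm): all members turn x
superposition row 2 [arm held]: sun y, ring −(39/59)·y, arm 0
boundary: total ω_ring = x − (39/59)·y = 0 and total ω_sun = x + y = 1  ⇒  y = 59/98, x = 39/98
row 2 ring = −(39/59)·59/98 = -39/98
totals (row 1 + row 2): sun 39/98 + 59/98 = 1, ring 39/98 + (-39/98) = 0, arm 39/98 + 0 = 39/98
asked cell (row1, sun) = 39/98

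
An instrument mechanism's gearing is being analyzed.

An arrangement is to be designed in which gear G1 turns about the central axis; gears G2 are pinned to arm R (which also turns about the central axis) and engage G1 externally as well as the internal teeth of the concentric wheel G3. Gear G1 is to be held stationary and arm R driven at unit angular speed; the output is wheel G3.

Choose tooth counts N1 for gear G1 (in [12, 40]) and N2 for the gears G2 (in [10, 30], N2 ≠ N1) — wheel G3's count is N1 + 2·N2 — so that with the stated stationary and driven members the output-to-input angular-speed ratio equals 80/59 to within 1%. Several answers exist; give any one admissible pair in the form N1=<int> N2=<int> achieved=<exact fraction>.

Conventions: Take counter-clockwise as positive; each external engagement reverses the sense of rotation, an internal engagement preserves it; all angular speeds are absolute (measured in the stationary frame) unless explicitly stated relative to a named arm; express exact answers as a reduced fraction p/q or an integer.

class = planetary set [ratio 80/59 wanted; Willis about the carrier]
Willis with ω_sun = 0: ω_ring/ω_arm = (N1+N3)/N3; set equal to 80/59  ⇒  N3/N1 = 1/(80/59 − 1) = 59/21
N3 = N1 + 2·N2  ⇒  N2/N1 = (N3/N1 − 1)/2 = (59/21 − 1)/2 = 19/21
smallest multiple with N1 ≥ 12 and N2 ≥ 10: k = 1  ⇒  N1 = 1·21 = 21, N2 = 1·19 = 19 (N1 ≤ 40, N2 ≤ 30, N2 ≠ N1 ✓), N3 = 21 + 2·19 = 59
check: (N1+N3)/N3 with N1 = 21, N3 = 59 gives 80/59; |achieved − target| = 0 ≤ 4/295 ✓

N1=21 N2=19 achieved=80/59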